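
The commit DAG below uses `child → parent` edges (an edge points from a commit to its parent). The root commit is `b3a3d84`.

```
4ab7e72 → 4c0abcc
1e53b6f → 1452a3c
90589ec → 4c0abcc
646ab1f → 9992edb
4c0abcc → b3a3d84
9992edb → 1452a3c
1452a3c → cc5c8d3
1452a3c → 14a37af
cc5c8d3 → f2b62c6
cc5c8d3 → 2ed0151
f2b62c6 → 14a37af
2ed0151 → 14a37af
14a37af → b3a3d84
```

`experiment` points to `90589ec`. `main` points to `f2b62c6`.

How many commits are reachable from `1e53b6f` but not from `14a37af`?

Reachable from 1e53b6f: {1452a3c, 14a37af, 1e53b6f, 2ed0151, b3a3d84, cc5c8d3, f2b62c6}.
Reachable from 14a37af: {14a37af, b3a3d84}.
In 1e53b6f's history but not 14a37af's: {1452a3c, 1e53b6f, 2ed0151, cc5c8d3, f2b62c6} — 5 commits.

5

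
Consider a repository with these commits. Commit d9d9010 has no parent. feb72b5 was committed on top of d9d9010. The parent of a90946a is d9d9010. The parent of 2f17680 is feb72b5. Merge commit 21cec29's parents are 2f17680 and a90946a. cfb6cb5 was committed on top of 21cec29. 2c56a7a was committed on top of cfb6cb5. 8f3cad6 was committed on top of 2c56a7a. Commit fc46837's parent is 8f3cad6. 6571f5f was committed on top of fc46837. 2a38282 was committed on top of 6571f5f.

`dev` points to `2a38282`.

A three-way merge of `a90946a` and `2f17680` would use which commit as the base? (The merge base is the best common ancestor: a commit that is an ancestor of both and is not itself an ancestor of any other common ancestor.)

d9d9010

Ancestors of a90946a: {a90946a, d9d9010}.
Ancestors of 2f17680: {2f17680, d9d9010, feb72b5}.
Common ancestors: {d9d9010}.
The only common ancestor is d9d9010, so it is the merge base.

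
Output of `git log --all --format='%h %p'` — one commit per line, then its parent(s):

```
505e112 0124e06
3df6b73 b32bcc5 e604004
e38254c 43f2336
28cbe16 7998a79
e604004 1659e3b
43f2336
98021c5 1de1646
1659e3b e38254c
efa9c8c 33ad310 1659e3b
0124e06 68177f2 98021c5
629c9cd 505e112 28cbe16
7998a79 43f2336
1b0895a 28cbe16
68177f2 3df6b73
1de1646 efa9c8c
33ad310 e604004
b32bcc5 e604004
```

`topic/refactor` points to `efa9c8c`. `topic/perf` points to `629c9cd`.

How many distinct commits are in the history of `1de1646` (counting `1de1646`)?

7

Walking parent pointers from 1de1646: reachable set = {1659e3b, 1de1646, 33ad310, 43f2336, e38254c, e604004, efa9c8c}.
That is 7 commits.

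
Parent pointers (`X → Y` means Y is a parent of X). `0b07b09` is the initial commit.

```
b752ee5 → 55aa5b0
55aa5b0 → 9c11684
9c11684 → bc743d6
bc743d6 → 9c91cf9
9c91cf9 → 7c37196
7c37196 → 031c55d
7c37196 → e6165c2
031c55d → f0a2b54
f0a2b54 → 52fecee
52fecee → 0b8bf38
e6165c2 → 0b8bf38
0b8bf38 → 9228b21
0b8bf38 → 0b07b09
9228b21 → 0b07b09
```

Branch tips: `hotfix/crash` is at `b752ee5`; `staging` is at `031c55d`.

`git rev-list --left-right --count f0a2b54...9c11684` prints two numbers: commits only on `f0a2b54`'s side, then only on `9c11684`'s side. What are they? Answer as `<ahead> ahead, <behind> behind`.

0 ahead, 6 behind

Reachable from f0a2b54: {0b07b09, 0b8bf38, 52fecee, 9228b21, f0a2b54}.
Reachable from 9c11684: {031c55d, 0b07b09, 0b8bf38, 52fecee, 7c37196, 9228b21, 9c11684, 9c91cf9, bc743d6, e6165c2, f0a2b54}.
Only in f0a2b54's history (ahead): {} — 0.
Only in 9c11684's history (behind): {031c55d, 7c37196, 9c11684, 9c91cf9, bc743d6, e6165c2} — 6.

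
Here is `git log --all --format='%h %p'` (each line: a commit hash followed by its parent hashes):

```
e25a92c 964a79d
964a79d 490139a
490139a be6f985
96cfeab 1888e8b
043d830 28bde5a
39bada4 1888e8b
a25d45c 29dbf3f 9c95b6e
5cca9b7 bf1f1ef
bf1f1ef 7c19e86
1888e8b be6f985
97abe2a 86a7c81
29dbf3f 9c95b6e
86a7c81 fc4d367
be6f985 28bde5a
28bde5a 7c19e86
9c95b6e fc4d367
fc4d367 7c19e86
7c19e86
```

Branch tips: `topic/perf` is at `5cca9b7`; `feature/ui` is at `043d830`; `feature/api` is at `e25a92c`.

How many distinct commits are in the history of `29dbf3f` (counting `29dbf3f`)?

4

Walking parent pointers from 29dbf3f: reachable set = {29dbf3f, 7c19e86, 9c95b6e, fc4d367}.
That is 4 commits.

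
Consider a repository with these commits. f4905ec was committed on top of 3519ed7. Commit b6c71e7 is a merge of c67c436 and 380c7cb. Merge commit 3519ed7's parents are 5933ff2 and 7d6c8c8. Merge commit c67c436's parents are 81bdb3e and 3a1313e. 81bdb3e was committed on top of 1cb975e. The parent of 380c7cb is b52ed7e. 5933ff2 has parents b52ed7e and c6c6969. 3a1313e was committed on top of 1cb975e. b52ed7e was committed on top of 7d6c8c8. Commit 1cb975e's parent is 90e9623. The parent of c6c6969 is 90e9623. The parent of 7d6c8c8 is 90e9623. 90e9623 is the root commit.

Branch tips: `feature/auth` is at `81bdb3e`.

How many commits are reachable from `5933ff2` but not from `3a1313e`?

Reachable from 5933ff2: {5933ff2, 7d6c8c8, 90e9623, b52ed7e, c6c6969}.
Reachable from 3a1313e: {1cb975e, 3a1313e, 90e9623}.
In 5933ff2's history but not 3a1313e's: {5933ff2, 7d6c8c8, b52ed7e, c6c6969} — 4 commits.

4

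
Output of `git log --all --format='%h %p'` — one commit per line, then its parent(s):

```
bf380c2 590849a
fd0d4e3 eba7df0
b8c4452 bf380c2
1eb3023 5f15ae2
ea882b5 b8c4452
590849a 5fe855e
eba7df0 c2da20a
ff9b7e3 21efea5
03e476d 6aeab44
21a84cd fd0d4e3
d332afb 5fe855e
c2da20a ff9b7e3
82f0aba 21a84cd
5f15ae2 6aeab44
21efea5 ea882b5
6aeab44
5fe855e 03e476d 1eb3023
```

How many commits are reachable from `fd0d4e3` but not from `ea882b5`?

Reachable from fd0d4e3: {03e476d, 1eb3023, 21efea5, 590849a, 5f15ae2, 5fe855e, 6aeab44, b8c4452, bf380c2, c2da20a, ea882b5, eba7df0, fd0d4e3, ff9b7e3}.
Reachable from ea882b5: {03e476d, 1eb3023, 590849a, 5f15ae2, 5fe855e, 6aeab44, b8c4452, bf380c2, ea882b5}.
In fd0d4e3's history but not ea882b5's: {21efea5, c2da20a, eba7df0, fd0d4e3, ff9b7e3} — 5 commits.

5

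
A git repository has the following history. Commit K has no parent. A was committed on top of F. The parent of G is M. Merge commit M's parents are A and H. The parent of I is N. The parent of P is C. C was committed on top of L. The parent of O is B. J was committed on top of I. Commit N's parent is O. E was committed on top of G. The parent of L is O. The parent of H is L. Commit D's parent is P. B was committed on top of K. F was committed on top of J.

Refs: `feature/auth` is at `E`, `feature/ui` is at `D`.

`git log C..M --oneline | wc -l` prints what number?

7

Reachable from M: {A, B, F, H, I, J, K, L, M, N, O}.
Reachable from C: {B, C, K, L, O}.
In M's history but not C's: {A, F, H, I, J, M, N} — 7 commits.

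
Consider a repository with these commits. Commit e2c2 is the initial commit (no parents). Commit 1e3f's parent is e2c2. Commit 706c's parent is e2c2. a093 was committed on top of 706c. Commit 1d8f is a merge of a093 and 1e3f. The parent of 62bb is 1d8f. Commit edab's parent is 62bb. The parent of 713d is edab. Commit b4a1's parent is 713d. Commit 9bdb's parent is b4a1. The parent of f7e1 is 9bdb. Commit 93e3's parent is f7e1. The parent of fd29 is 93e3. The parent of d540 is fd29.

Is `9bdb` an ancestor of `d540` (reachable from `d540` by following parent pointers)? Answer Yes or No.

Ancestors of d540 (commits reachable by following parents): {1d8f, 1e3f, 62bb, 706c, 713d, 93e3, 9bdb, a093, b4a1, d540, e2c2, edab, f7e1, fd29}.
9bdb is in that set, so it is an ancestor of d540.

Yes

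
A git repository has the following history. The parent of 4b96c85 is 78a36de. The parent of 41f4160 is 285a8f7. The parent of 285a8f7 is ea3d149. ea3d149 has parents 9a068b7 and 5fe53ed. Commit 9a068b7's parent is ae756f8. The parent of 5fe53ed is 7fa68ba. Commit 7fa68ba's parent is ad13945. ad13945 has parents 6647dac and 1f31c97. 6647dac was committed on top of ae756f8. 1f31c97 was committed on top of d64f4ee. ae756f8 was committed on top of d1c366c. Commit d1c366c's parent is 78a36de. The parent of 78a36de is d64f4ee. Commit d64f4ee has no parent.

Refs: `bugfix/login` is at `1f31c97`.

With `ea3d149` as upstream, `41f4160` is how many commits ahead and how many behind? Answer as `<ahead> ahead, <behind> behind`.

Reachable from 41f4160: {1f31c97, 285a8f7, 41f4160, 5fe53ed, 6647dac, 78a36de, 7fa68ba, 9a068b7, ad13945, ae756f8, d1c366c, d64f4ee, ea3d149}.
Reachable from ea3d149: {1f31c97, 5fe53ed, 6647dac, 78a36de, 7fa68ba, 9a068b7, ad13945, ae756f8, d1c366c, d64f4ee, ea3d149}.
Only in 41f4160's history (ahead): {285a8f7, 41f4160} — 2.
Only in ea3d149's history (behind): {} — 0.

2 ahead, 0 behind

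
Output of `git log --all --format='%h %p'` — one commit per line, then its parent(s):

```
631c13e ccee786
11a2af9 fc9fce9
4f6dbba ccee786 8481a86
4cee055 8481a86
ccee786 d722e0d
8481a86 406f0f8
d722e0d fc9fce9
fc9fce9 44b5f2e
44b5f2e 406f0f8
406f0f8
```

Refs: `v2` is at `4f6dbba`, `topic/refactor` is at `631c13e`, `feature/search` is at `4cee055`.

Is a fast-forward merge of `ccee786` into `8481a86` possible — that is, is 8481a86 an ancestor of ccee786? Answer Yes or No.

A fast-forward from 8481a86 to ccee786 is possible iff 8481a86 is an ancestor of ccee786.
Ancestors of ccee786: {406f0f8, 44b5f2e, ccee786, d722e0d, fc9fce9}.
8481a86 is not among them, so fast-forward is not possible.

No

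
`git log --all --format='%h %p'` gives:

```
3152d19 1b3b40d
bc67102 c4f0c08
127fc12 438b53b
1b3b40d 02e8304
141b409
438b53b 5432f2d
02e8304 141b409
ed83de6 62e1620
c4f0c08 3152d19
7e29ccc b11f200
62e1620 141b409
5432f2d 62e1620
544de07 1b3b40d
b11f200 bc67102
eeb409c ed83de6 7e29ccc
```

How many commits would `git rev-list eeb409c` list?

Walking parent pointers from eeb409c: reachable set = {02e8304, 141b409, 1b3b40d, 3152d19, 62e1620, 7e29ccc, b11f200, bc67102, c4f0c08, ed83de6, eeb409c}.
That is 11 commits.

11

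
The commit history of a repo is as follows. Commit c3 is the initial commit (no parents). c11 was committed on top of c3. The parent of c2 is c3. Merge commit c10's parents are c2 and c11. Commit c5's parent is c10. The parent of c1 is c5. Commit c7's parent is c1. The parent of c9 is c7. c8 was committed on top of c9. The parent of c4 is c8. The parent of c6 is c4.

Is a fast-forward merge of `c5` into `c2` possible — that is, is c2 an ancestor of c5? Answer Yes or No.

Yes

A fast-forward from c2 to c5 is possible iff c2 is an ancestor of c5.
Ancestors of c5: {c10, c11, c2, c3, c5}.
c2 is among them, so fast-forward is possible.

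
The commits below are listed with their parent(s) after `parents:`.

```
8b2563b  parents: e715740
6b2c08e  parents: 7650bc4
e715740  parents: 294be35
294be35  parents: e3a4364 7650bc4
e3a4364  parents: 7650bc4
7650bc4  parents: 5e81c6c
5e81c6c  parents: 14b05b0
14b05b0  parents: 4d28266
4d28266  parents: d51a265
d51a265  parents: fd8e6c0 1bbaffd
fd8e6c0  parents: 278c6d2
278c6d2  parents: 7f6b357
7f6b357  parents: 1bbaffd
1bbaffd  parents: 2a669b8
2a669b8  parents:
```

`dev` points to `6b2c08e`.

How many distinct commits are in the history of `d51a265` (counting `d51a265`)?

Walking parent pointers from d51a265: reachable set = {1bbaffd, 278c6d2, 2a669b8, 7f6b357, d51a265, fd8e6c0}.
That is 6 commits.

6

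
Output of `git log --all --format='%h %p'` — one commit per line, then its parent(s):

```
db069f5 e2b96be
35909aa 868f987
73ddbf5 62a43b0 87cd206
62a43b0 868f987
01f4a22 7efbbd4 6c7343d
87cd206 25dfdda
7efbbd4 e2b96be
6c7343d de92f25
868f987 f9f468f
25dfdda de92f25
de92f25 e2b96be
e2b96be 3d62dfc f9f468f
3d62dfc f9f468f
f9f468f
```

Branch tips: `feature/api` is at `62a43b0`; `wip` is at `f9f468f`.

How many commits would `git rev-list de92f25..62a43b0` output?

Reachable from 62a43b0: {62a43b0, 868f987, f9f468f}.
Reachable from de92f25: {3d62dfc, de92f25, e2b96be, f9f468f}.
In 62a43b0's history but not de92f25's: {62a43b0, 868f987} — 2 commits.

2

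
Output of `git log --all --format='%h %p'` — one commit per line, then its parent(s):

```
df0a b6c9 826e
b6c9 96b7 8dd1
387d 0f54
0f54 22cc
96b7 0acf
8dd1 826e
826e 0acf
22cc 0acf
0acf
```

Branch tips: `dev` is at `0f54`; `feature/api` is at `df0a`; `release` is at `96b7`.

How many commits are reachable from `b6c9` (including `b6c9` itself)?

Walking parent pointers from b6c9: reachable set = {0acf, 826e, 8dd1, 96b7, b6c9}.
That is 5 commits.

5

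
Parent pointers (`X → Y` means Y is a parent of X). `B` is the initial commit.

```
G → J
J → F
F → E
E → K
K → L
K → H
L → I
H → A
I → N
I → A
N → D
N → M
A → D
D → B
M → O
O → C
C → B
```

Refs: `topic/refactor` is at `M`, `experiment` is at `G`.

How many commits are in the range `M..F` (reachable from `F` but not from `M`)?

9

Reachable from F: {A, B, C, D, E, F, H, I, K, L, M, N, O}.
Reachable from M: {B, C, M, O}.
In F's history but not M's: {A, D, E, F, H, I, K, L, N} — 9 commits.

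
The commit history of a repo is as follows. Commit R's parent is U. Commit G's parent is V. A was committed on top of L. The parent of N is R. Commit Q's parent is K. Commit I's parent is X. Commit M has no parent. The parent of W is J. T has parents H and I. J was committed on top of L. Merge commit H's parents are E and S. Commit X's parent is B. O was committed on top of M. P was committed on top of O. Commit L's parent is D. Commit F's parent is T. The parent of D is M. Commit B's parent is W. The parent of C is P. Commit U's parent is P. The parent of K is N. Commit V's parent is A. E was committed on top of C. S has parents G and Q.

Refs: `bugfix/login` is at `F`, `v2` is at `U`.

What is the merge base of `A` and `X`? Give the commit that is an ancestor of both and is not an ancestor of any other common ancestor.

Ancestors of A: {A, D, L, M}.
Ancestors of X: {B, D, J, L, M, W, X}.
Common ancestors: {D, L, M}.
Among these, L is not an ancestor of any other common ancestor — it is the merge base.

L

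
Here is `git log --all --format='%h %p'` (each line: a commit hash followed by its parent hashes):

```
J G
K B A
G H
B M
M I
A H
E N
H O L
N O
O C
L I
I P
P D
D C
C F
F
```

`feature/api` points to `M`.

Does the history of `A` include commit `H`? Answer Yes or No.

Ancestors of A (commits reachable by following parents): {A, C, D, F, H, I, L, O, P}.
H is in that set, so it is an ancestor of A.

Yes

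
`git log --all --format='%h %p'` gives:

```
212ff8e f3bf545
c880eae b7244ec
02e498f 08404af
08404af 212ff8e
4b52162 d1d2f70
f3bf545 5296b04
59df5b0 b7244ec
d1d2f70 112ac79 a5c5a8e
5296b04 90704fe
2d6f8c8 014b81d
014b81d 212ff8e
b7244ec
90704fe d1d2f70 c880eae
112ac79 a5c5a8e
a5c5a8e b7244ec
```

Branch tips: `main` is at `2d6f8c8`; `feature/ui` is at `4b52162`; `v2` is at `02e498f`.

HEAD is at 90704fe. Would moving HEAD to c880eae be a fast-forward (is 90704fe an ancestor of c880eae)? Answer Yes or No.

No

A fast-forward from 90704fe to c880eae is possible iff 90704fe is an ancestor of c880eae.
Ancestors of c880eae: {b7244ec, c880eae}.
90704fe is not among them, so fast-forward is not possible.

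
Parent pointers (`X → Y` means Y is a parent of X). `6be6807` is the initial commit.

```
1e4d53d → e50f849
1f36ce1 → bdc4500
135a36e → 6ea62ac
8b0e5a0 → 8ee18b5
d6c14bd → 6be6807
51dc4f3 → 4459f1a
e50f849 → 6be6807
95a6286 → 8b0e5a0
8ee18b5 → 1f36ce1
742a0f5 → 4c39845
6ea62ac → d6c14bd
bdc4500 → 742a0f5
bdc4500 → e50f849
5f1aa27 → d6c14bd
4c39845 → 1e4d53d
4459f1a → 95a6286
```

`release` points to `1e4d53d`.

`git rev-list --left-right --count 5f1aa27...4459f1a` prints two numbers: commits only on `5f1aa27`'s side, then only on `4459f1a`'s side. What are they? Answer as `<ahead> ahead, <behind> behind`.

2 ahead, 10 behind

Reachable from 5f1aa27: {5f1aa27, 6be6807, d6c14bd}.
Reachable from 4459f1a: {1e4d53d, 1f36ce1, 4459f1a, 4c39845, 6be6807, 742a0f5, 8b0e5a0, 8ee18b5, 95a6286, bdc4500, e50f849}.
Only in 5f1aa27's history (ahead): {5f1aa27, d6c14bd} — 2.
Only in 4459f1a's history (behind): {1e4d53d, 1f36ce1, 4459f1a, 4c39845, 742a0f5, 8b0e5a0, 8ee18b5, 95a6286, bdc4500, e50f849} — 10.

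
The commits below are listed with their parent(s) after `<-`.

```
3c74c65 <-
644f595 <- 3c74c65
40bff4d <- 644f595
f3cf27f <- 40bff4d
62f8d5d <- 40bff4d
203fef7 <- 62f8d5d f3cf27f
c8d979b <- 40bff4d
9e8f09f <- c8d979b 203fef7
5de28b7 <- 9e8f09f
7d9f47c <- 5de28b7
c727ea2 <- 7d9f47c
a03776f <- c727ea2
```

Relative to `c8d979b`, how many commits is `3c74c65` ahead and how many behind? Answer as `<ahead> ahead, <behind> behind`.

0 ahead, 3 behind

Reachable from 3c74c65: {3c74c65}.
Reachable from c8d979b: {3c74c65, 40bff4d, 644f595, c8d979b}.
Only in 3c74c65's history (ahead): {} — 0.
Only in c8d979b's history (behind): {40bff4d, 644f595, c8d979b} — 3.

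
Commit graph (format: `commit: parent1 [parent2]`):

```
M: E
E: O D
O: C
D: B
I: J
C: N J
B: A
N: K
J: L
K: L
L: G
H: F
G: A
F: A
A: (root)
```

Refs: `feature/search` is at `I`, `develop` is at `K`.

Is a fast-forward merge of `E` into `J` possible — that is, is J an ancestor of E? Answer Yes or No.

A fast-forward from J to E is possible iff J is an ancestor of E.
Ancestors of E: {A, B, C, D, E, G, J, K, L, N, O}.
J is among them, so fast-forward is possible.

Yes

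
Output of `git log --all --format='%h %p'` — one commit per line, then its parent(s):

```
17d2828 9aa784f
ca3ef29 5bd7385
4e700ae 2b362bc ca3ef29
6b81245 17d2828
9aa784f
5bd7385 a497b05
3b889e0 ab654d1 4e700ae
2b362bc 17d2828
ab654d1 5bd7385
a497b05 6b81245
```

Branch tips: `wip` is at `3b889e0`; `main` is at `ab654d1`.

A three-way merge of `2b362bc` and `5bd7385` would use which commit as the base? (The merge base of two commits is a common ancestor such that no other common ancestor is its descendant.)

Ancestors of 2b362bc: {17d2828, 2b362bc, 9aa784f}.
Ancestors of 5bd7385: {17d2828, 5bd7385, 6b81245, 9aa784f, a497b05}.
Common ancestors: {17d2828, 9aa784f}.
Among these, 17d2828 is not an ancestor of any other common ancestor — it is the merge base.

17d2828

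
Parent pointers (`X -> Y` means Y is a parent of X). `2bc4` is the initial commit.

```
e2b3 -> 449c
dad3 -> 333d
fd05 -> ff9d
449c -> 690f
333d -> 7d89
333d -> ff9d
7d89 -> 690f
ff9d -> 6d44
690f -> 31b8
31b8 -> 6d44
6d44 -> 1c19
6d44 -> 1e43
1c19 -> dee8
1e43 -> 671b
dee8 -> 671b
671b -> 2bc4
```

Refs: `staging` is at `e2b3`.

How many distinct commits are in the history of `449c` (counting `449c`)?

Walking parent pointers from 449c: reachable set = {1c19, 1e43, 2bc4, 31b8, 449c, 671b, 690f, 6d44, dee8}.
That is 9 commits.

9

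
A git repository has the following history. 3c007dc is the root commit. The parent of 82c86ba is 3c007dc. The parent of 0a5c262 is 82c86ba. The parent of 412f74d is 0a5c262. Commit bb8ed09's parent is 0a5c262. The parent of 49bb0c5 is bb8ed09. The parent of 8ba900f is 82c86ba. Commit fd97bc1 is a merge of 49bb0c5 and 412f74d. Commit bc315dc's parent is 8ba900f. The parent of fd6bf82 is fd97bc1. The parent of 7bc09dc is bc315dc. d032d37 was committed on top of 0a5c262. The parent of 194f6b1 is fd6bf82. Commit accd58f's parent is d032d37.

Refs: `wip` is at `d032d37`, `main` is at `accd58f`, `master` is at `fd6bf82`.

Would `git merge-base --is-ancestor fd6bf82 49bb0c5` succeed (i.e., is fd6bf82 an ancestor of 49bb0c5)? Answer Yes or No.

Ancestors of 49bb0c5: {0a5c262, 3c007dc, 49bb0c5, 82c86ba, bb8ed09}.
fd6bf82 is not in that set, so it is not an ancestor of 49bb0c5.

No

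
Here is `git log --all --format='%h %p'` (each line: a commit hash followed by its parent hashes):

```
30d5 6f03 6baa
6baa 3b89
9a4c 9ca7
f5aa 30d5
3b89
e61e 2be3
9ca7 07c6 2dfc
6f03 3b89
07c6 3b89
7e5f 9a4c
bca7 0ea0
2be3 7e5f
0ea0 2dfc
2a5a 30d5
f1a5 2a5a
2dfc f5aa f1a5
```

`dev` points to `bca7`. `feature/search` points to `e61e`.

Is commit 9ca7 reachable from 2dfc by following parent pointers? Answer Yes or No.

No

Ancestors of 2dfc: {2a5a, 2dfc, 30d5, 3b89, 6baa, 6f03, f1a5, f5aa}.
9ca7 is not in that set, so it is not an ancestor of 2dfc.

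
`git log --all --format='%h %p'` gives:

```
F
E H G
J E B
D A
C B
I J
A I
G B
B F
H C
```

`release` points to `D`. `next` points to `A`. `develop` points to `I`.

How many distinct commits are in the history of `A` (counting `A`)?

9

Walking parent pointers from A: reachable set = {A, B, C, E, F, G, H, I, J}.
That is 9 commits.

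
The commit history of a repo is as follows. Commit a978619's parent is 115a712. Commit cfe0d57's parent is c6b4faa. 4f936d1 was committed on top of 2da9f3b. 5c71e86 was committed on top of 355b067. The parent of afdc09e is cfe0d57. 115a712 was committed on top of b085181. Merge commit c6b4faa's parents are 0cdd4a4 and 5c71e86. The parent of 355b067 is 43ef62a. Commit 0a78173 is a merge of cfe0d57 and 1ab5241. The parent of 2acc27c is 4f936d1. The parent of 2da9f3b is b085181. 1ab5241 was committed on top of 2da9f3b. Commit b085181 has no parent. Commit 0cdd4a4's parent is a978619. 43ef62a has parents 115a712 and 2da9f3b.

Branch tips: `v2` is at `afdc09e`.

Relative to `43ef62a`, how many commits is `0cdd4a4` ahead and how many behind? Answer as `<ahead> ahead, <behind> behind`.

2 ahead, 2 behind

Reachable from 0cdd4a4: {0cdd4a4, 115a712, a978619, b085181}.
Reachable from 43ef62a: {115a712, 2da9f3b, 43ef62a, b085181}.
Only in 0cdd4a4's history (ahead): {0cdd4a4, a978619} — 2.
Only in 43ef62a's history (behind): {2da9f3b, 43ef62a} — 2.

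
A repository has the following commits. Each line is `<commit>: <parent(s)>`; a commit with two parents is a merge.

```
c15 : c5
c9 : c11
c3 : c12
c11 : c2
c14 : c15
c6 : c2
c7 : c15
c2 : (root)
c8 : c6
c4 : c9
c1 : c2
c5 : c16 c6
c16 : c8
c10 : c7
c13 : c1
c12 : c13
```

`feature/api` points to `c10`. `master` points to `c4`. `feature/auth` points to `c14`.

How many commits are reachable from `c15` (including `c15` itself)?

6

Walking parent pointers from c15: reachable set = {c15, c16, c2, c5, c6, c8}.
That is 6 commits.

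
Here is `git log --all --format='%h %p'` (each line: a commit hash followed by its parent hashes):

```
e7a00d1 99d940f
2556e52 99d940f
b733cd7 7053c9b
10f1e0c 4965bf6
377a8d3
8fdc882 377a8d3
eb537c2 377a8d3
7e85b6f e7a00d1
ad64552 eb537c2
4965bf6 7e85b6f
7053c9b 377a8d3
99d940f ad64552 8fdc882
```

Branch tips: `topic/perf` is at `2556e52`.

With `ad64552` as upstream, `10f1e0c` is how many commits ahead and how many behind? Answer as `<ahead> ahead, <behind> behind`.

Reachable from 10f1e0c: {10f1e0c, 377a8d3, 4965bf6, 7e85b6f, 8fdc882, 99d940f, ad64552, e7a00d1, eb537c2}.
Reachable from ad64552: {377a8d3, ad64552, eb537c2}.
Only in 10f1e0c's history (ahead): {10f1e0c, 4965bf6, 7e85b6f, 8fdc882, 99d940f, e7a00d1} — 6.
Only in ad64552's history (behind): {} — 0.

6 ahead, 0 behind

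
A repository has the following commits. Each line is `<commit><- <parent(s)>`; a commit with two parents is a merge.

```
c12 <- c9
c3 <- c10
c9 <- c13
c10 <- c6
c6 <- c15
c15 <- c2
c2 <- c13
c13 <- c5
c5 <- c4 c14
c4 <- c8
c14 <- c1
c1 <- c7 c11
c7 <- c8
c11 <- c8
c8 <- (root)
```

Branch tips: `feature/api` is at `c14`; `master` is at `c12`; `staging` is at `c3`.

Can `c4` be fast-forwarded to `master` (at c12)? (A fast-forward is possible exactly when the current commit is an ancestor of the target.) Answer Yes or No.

Yes

A fast-forward from c4 to c12 is possible iff c4 is an ancestor of c12.
Ancestors of c12: {c1, c11, c12, c13, c14, c4, c5, c7, c8, c9}.
c4 is among them, so fast-forward is possible.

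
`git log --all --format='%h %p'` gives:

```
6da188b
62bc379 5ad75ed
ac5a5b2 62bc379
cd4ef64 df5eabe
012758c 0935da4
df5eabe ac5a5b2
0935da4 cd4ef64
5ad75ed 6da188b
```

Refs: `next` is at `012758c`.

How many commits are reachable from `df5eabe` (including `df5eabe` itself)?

Walking parent pointers from df5eabe: reachable set = {5ad75ed, 62bc379, 6da188b, ac5a5b2, df5eabe}.
That is 5 commits.

5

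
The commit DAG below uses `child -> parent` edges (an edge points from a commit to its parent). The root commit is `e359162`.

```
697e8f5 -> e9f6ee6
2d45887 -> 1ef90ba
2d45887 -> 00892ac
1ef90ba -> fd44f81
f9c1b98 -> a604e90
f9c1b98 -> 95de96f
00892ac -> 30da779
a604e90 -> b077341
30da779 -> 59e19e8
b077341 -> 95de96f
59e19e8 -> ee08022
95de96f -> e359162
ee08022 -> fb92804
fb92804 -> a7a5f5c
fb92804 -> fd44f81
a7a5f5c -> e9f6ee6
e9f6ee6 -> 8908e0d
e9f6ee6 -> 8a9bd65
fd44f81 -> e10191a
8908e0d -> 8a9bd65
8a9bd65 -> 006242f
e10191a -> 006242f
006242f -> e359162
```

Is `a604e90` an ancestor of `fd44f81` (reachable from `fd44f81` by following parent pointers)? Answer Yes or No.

No

Ancestors of fd44f81: {006242f, e10191a, e359162, fd44f81}.
a604e90 is not in that set, so it is not an ancestor of fd44f81.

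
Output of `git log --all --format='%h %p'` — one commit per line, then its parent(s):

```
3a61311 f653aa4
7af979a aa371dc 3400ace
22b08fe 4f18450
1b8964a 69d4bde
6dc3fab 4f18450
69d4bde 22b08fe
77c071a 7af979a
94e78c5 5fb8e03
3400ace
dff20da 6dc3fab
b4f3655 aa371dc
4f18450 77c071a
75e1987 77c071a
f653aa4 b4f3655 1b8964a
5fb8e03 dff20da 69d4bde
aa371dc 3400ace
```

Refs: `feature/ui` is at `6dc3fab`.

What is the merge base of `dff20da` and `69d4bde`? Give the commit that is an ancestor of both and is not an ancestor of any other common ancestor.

4f18450

Ancestors of dff20da: {3400ace, 4f18450, 6dc3fab, 77c071a, 7af979a, aa371dc, dff20da}.
Ancestors of 69d4bde: {22b08fe, 3400ace, 4f18450, 69d4bde, 77c071a, 7af979a, aa371dc}.
Common ancestors: {3400ace, 4f18450, 77c071a, 7af979a, aa371dc}.
Among these, 4f18450 is not an ancestor of any other common ancestor — it is the merge base.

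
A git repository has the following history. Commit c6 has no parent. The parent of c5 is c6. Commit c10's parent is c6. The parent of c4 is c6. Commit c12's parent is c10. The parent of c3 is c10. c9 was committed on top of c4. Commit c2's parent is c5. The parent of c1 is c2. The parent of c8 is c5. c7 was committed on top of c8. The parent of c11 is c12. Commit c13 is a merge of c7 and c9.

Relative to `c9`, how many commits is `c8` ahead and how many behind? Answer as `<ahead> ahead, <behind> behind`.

Reachable from c8: {c5, c6, c8}.
Reachable from c9: {c4, c6, c9}.
Only in c8's history (ahead): {c5, c8} — 2.
Only in c9's history (behind): {c4, c9} — 2.

2 ahead, 2 behind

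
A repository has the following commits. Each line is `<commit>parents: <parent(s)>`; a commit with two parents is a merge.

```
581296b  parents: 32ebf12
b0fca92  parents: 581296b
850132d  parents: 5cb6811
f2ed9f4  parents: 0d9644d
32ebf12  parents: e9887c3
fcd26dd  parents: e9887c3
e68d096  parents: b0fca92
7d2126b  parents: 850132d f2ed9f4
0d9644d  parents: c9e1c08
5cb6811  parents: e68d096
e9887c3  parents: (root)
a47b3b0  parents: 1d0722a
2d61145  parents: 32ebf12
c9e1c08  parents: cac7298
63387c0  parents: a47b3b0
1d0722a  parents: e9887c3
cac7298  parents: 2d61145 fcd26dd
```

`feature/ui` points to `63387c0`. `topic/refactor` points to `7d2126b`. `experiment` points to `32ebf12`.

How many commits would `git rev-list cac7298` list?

Walking parent pointers from cac7298: reachable set = {2d61145, 32ebf12, cac7298, e9887c3, fcd26dd}.
That is 5 commits.

5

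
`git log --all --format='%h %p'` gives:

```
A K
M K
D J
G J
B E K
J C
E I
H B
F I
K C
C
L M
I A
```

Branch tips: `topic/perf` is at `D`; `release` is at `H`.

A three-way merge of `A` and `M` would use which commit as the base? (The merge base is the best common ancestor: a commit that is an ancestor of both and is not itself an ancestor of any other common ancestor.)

K

Ancestors of A: {A, C, K}.
Ancestors of M: {C, K, M}.
Common ancestors: {C, K}.
Among these, K is not an ancestor of any other common ancestor — it is the merge base.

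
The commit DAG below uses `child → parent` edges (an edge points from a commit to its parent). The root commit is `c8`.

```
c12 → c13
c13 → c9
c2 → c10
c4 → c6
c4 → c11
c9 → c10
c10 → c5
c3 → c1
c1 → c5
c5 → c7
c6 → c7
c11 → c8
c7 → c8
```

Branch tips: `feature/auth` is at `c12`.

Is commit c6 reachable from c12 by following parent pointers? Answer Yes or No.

Ancestors of c12: {c10, c12, c13, c5, c7, c8, c9}.
c6 is not in that set, so it is not an ancestor of c12.

No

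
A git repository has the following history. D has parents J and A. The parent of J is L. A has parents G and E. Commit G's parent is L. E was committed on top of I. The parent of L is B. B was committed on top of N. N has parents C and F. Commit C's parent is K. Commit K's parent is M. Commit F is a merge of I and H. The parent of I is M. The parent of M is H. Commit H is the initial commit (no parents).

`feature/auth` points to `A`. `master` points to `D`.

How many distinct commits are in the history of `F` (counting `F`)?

4

Walking parent pointers from F: reachable set = {F, H, I, M}.
That is 4 commits.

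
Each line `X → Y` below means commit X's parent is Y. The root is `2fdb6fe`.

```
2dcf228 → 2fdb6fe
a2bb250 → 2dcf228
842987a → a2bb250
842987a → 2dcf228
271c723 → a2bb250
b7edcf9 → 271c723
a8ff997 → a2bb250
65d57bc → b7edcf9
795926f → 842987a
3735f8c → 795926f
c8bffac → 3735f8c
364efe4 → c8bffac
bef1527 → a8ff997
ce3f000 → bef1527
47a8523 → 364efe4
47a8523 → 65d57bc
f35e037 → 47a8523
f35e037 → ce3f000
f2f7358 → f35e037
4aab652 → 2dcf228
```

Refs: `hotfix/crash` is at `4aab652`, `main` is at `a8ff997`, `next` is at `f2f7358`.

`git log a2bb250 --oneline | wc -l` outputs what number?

3

Walking parent pointers from a2bb250: reachable set = {2dcf228, 2fdb6fe, a2bb250}.
That is 3 commits.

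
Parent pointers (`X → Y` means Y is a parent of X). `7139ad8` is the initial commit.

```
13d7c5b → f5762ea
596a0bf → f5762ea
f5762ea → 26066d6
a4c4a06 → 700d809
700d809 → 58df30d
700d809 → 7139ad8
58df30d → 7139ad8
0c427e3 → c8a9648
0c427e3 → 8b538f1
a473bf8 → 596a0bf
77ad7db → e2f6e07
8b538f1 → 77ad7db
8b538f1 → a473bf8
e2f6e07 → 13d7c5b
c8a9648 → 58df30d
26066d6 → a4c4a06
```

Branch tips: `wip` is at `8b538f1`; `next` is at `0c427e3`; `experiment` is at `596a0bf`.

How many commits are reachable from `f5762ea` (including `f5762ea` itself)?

Walking parent pointers from f5762ea: reachable set = {26066d6, 58df30d, 700d809, 7139ad8, a4c4a06, f5762ea}.
That is 6 commits.

6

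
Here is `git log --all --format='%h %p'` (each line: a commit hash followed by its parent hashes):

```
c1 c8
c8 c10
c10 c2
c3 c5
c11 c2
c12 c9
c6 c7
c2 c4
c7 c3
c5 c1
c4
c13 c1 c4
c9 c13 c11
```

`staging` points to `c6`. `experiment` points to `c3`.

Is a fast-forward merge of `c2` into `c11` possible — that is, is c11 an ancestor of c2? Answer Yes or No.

No

A fast-forward from c11 to c2 is possible iff c11 is an ancestor of c2.
Ancestors of c2: {c2, c4}.
c11 is not among them, so fast-forward is not possible.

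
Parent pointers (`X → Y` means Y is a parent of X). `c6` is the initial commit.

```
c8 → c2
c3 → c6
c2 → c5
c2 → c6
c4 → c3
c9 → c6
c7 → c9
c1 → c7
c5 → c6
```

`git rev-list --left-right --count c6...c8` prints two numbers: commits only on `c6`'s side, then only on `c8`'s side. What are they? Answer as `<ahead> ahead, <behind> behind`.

Reachable from c6: {c6}.
Reachable from c8: {c2, c5, c6, c8}.
Only in c6's history (ahead): {} — 0.
Only in c8's history (behind): {c2, c5, c8} — 3.

0 ahead, 3 behind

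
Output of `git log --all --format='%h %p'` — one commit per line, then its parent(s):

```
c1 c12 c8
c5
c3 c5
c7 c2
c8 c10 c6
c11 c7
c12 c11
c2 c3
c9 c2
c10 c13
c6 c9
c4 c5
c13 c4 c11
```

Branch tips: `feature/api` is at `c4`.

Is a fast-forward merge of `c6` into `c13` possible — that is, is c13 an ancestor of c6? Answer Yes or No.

A fast-forward from c13 to c6 is possible iff c13 is an ancestor of c6.
Ancestors of c6: {c2, c3, c5, c6, c9}.
c13 is not among them, so fast-forward is not possible.

No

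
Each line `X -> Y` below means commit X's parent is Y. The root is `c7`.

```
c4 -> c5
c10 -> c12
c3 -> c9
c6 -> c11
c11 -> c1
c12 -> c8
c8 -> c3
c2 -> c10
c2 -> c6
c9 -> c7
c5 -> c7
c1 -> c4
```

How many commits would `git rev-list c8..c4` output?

Reachable from c4: {c4, c5, c7}.
Reachable from c8: {c3, c7, c8, c9}.
In c4's history but not c8's: {c4, c5} — 2 commits.

2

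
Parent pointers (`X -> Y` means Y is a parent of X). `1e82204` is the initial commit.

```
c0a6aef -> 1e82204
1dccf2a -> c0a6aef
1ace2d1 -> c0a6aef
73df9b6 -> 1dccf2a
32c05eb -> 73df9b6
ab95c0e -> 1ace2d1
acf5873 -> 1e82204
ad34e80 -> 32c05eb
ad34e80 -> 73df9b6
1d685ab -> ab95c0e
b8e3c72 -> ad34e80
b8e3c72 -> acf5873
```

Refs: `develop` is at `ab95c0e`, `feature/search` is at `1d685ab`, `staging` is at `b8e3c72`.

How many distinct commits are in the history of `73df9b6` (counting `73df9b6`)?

4

Walking parent pointers from 73df9b6: reachable set = {1dccf2a, 1e82204, 73df9b6, c0a6aef}.
That is 4 commits.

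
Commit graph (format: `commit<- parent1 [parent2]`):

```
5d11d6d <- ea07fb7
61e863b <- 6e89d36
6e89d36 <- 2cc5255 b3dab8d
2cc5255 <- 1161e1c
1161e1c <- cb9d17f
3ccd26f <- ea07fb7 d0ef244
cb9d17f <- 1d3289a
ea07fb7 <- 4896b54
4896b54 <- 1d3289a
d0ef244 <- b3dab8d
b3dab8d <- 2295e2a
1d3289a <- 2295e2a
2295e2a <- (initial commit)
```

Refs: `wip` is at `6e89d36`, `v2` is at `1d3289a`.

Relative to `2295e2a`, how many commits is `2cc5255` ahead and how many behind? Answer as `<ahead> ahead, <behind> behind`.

4 ahead, 0 behind

Reachable from 2cc5255: {1161e1c, 1d3289a, 2295e2a, 2cc5255, cb9d17f}.
Reachable from 2295e2a: {2295e2a}.
Only in 2cc5255's history (ahead): {1161e1c, 1d3289a, 2cc5255, cb9d17f} — 4.
Only in 2295e2a's history (behind): {} — 0.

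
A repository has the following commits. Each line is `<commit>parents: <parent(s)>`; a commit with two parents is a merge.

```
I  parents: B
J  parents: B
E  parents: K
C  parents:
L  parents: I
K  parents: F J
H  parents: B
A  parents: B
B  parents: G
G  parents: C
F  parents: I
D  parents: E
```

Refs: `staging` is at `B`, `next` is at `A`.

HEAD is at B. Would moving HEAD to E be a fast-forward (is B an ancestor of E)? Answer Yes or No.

A fast-forward from B to E is possible iff B is an ancestor of E.
Ancestors of E: {B, C, E, F, G, I, J, K}.
B is among them, so fast-forward is possible.

Yes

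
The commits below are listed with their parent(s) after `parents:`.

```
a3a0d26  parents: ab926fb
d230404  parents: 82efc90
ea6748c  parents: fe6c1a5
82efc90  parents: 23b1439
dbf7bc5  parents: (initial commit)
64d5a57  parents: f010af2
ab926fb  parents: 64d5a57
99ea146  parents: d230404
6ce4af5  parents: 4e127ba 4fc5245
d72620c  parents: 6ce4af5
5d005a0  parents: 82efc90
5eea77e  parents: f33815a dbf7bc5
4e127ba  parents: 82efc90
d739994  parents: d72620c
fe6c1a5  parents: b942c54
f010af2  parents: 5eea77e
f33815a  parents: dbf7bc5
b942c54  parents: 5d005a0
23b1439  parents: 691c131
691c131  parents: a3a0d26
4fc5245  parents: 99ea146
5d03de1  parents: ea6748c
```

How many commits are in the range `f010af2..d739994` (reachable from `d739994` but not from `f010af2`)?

13

Reachable from d739994: {23b1439, 4e127ba, 4fc5245, 5eea77e, 64d5a57, 691c131, 6ce4af5, 82efc90, 99ea146, a3a0d26, ab926fb, d230404, d72620c, d739994, dbf7bc5, f010af2, f33815a}.
Reachable from f010af2: {5eea77e, dbf7bc5, f010af2, f33815a}.
In d739994's history but not f010af2's: {23b1439, 4e127ba, 4fc5245, 64d5a57, 691c131, 6ce4af5, 82efc90, 99ea146, a3a0d26, ab926fb, d230404, d72620c, d739994} — 13 commits.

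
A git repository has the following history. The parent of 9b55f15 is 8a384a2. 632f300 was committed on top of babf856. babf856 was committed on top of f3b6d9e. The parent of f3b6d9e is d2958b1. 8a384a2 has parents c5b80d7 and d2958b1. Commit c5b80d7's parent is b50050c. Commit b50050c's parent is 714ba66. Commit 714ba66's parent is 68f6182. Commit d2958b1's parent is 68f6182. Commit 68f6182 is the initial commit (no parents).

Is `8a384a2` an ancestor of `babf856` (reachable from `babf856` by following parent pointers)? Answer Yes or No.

Ancestors of babf856: {68f6182, babf856, d2958b1, f3b6d9e}.
8a384a2 is not in that set, so it is not an ancestor of babf856.

No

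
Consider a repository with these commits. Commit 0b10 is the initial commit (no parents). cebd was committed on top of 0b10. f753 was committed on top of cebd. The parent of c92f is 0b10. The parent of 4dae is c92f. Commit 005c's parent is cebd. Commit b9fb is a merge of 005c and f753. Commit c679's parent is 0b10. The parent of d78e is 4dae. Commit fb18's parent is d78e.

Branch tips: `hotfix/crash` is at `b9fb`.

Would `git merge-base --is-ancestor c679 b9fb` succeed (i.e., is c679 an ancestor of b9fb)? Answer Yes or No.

Ancestors of b9fb: {005c, 0b10, b9fb, cebd, f753}.
c679 is not in that set, so it is not an ancestor of b9fb.

No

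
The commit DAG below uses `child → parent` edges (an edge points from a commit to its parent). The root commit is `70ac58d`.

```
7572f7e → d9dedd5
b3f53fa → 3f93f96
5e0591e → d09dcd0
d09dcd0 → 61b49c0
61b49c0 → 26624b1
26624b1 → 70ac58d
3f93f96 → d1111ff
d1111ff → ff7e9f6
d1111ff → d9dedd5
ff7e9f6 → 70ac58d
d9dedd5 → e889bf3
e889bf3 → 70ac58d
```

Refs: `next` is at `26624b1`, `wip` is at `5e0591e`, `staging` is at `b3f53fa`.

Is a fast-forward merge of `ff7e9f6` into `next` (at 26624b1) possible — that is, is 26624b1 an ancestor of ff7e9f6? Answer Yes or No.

No

A fast-forward from 26624b1 to ff7e9f6 is possible iff 26624b1 is an ancestor of ff7e9f6.
Ancestors of ff7e9f6: {70ac58d, ff7e9f6}.
26624b1 is not among them, so fast-forward is not possible.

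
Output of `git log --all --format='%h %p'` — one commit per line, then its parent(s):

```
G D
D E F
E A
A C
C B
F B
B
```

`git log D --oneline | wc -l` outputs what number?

Walking parent pointers from D: reachable set = {A, B, C, D, E, F}.
That is 6 commits.

6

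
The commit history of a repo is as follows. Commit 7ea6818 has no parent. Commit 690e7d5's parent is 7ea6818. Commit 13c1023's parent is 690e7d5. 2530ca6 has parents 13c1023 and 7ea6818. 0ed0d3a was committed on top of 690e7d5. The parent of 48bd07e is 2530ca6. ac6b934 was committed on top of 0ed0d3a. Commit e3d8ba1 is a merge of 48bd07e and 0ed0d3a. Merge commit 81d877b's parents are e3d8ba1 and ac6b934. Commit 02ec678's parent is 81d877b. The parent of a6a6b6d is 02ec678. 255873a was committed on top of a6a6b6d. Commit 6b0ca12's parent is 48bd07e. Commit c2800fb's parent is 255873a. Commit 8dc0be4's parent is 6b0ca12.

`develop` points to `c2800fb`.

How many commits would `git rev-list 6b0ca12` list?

6

Walking parent pointers from 6b0ca12: reachable set = {13c1023, 2530ca6, 48bd07e, 690e7d5, 6b0ca12, 7ea6818}.
That is 6 commits.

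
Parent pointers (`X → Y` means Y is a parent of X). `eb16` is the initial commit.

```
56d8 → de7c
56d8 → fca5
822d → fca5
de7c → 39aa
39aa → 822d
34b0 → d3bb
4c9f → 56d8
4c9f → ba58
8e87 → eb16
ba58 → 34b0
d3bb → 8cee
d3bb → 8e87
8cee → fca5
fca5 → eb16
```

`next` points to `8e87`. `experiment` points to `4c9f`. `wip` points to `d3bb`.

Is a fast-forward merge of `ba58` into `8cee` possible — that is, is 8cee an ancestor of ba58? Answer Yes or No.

A fast-forward from 8cee to ba58 is possible iff 8cee is an ancestor of ba58.
Ancestors of ba58: {34b0, 8cee, 8e87, ba58, d3bb, eb16, fca5}.
8cee is among them, so fast-forward is possible.

Yes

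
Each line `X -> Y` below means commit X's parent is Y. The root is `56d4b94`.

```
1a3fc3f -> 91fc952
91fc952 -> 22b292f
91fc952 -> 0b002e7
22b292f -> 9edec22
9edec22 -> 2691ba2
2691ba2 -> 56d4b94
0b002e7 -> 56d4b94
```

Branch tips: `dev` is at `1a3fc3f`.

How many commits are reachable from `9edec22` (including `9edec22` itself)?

Walking parent pointers from 9edec22: reachable set = {2691ba2, 56d4b94, 9edec22}.
That is 3 commits.

3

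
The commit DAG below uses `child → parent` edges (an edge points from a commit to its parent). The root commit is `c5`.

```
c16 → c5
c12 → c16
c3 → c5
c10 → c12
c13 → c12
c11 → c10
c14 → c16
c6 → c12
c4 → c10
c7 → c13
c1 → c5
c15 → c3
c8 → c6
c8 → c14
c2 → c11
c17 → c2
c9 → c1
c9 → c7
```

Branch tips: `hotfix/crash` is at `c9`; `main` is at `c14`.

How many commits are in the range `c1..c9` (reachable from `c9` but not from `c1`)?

5

Reachable from c9: {c1, c12, c13, c16, c5, c7, c9}.
Reachable from c1: {c1, c5}.
In c9's history but not c1's: {c12, c13, c16, c7, c9} — 5 commits.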